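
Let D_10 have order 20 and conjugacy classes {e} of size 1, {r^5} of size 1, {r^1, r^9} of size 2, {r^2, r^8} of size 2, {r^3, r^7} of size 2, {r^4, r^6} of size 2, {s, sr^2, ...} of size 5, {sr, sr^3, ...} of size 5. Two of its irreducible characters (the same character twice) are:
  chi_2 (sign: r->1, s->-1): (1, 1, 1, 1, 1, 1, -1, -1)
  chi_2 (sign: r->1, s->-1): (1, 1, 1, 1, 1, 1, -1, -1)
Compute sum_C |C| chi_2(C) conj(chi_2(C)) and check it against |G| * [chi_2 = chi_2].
Sum = 20 = |G| = 20; so <chi_2, chi_2> = 1 (norm-1 confirms irreducibility).

Details: Compute term by term over conjugacy classes (|C| * chi_2(C) * conj(chi_2(C))):
  1*(1)*conj(1) + 1*(1)*conj(1) + 2*(1)*conj(1) + 2*(1)*conj(1) + 2*(1)*conj(1) + 2*(1)*conj(1) + 5*(-1)*conj(-1) + 5*(-1)*conj(-1)
  = (1) + (1) + (2) + (2) + (2) + (2) + (5) + (5)
  = 20.
Dividing by |G| = 20 gives 20/20 = 1, matching the row-orthogonality relation <chi_2, chi_2> = [chi_2 = chi_2].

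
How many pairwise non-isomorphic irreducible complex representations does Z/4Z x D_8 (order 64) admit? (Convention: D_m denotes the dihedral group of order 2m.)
28

Justification: The number of irreducible complex representations of a finite group equals its number of conjugacy classes. For a direct product, #classes(G x H) = #classes(G) * #classes(H). Z/4Z has 4 classes (abelian), D_8 has 7 classes, so 4 * 7 = 28, so Z/4Z x D_8 (order 64) has exactly 28 irreducible complex representations.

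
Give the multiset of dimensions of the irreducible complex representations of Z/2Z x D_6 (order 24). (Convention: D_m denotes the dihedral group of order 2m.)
Dimensions: 1, 1, 1, 1, 1, 1, 1, 1, 2, 2, 2, 2

Derivation: There are 12 irreducibles (= number of conjugacy classes). Their dimensions d_i satisfy sum d_i^2 = |G| = 24: 1 + 1 + 1 + 1 + 1 + 1 + 1 + 1 + 4 + 4 + 4 + 4 = 24. (For the product with Z/2Z: each of the 2 1-dim characters of Z/2Z tensors with each irrep of D_6, giving 2 copies of each D_6-dimension.)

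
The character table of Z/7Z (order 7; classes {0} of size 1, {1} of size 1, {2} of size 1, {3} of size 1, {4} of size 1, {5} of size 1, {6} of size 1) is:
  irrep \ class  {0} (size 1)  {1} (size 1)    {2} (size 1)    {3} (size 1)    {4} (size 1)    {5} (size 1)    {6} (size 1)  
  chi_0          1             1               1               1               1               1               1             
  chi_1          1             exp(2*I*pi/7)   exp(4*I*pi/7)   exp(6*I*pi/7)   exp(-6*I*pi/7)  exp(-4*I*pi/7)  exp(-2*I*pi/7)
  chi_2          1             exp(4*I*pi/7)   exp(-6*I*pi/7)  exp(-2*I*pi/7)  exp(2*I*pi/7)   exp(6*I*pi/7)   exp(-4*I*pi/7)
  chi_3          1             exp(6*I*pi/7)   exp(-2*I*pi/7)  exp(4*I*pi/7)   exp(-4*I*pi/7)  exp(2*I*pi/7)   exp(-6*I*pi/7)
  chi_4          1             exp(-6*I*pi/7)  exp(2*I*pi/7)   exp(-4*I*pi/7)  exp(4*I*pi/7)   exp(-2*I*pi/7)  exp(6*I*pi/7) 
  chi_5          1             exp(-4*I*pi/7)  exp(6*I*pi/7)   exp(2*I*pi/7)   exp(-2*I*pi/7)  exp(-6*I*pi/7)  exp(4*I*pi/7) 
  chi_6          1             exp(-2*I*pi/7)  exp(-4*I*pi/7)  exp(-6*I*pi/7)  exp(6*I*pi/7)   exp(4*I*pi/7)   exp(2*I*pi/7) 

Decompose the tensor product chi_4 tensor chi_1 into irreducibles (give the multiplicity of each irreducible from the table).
chi_4 tensor chi_1 = chi_5 (all other irreducibles have multiplicity 0).

Proof sketch: The character of a tensor product is the pointwise product (chi_4 * chi_1)(C) = chi_4(C) * chi_1(C):
  {0}: (1)*(1), {1}: (exp(-6*I*pi/7))*(exp(2*I*pi/7)), {2}: (exp(2*I*pi/7))*(exp(4*I*pi/7)), {3}: (exp(-4*I*pi/7))*(exp(6*I*pi/7)), {4}: (exp(4*I*pi/7))*(exp(-6*I*pi/7)), {5}: (exp(-2*I*pi/7))*(exp(-4*I*pi/7)), {6}: (exp(6*I*pi/7))*(exp(-2*I*pi/7))
so (chi_4 * chi_1) takes values
  {0} -> 1, {1} -> exp(-4*I*pi/7), {2} -> exp(6*I*pi/7), {3} -> exp(2*I*pi/7), {4} -> exp(-2*I*pi/7), {5} -> exp(-6*I*pi/7), {6} -> exp(4*I*pi/7).
Now take the inner product of this character with each irreducible chi from the table, <chi_4*chi_1, chi> = (1/7) sum_C |C| (chi_4*chi_1)(C) conj(chi(C)):
  <chi_4*chi_1, chi_0> = (1/7)[1*(1)*conj(1) + 1*(exp(-4*I*pi/7))*conj(1) + 1*(exp(6*I*pi/7))*conj(1) + 1*(exp(2*I*pi/7))*conj(1) + 1*(exp(-2*I*pi/7))*conj(1) + 1*(exp(-6*I*pi/7))*conj(1) + 1*(exp(4*I*pi/7))*conj(1)]
      = (1/7)[(1) + (exp(-4*I*pi/7)) + (exp(6*I*pi/7)) + (exp(2*I*pi/7)) + (exp(-2*I*pi/7)) + (exp(-6*I*pi/7)) + (exp(4*I*pi/7))] = 0/7 = 0
  <chi_4*chi_1, chi_1> = (1/7)[1*(1)*conj(1) + 1*(exp(-4*I*pi/7))*conj(exp(2*I*pi/7)) + 1*(exp(6*I*pi/7))*conj(exp(4*I*pi/7)) + 1*(exp(2*I*pi/7))*conj(exp(6*I*pi/7)) + 1*(exp(-2*I*pi/7))*conj(exp(-6*I*pi/7)) + 1*(exp(-6*I*pi/7))*conj(exp(-4*I*pi/7)) + 1*(exp(4*I*pi/7))*conj(exp(-2*I*pi/7))]
      = (1/7)[(1) + (exp(-6*I*pi/7)) + (exp(2*I*pi/7)) + (exp(-4*I*pi/7)) + (exp(4*I*pi/7)) + (exp(-2*I*pi/7)) + (exp(6*I*pi/7))] = 0/7 = 0
  <chi_4*chi_1, chi_2> = (1/7)[1*(1)*conj(1) + 1*(exp(-4*I*pi/7))*conj(exp(4*I*pi/7)) + 1*(exp(6*I*pi/7))*conj(exp(-6*I*pi/7)) + 1*(exp(2*I*pi/7))*conj(exp(-2*I*pi/7)) + 1*(exp(-2*I*pi/7))*conj(exp(2*I*pi/7)) + 1*(exp(-6*I*pi/7))*conj(exp(6*I*pi/7)) + 1*(exp(4*I*pi/7))*conj(exp(-4*I*pi/7))]
      = (1/7)[(1) + (exp(6*I*pi/7)) + (exp(-2*I*pi/7)) + (exp(4*I*pi/7)) + (exp(-4*I*pi/7)) + (exp(2*I*pi/7)) + (exp(-6*I*pi/7))] = 0/7 = 0
  <chi_4*chi_1, chi_3> = (1/7)[1*(1)*conj(1) + 1*(exp(-4*I*pi/7))*conj(exp(6*I*pi/7)) + 1*(exp(6*I*pi/7))*conj(exp(-2*I*pi/7)) + 1*(exp(2*I*pi/7))*conj(exp(4*I*pi/7)) + 1*(exp(-2*I*pi/7))*conj(exp(-4*I*pi/7)) + 1*(exp(-6*I*pi/7))*conj(exp(2*I*pi/7)) + 1*(exp(4*I*pi/7))*conj(exp(-6*I*pi/7))]
      = (1/7)[(1) + (exp(4*I*pi/7)) + (exp(-6*I*pi/7)) + (exp(-2*I*pi/7)) + (exp(2*I*pi/7)) + (exp(6*I*pi/7)) + (exp(-4*I*pi/7))] = 0/7 = 0
  <chi_4*chi_1, chi_4> = (1/7)[1*(1)*conj(1) + 1*(exp(-4*I*pi/7))*conj(exp(-6*I*pi/7)) + 1*(exp(6*I*pi/7))*conj(exp(2*I*pi/7)) + 1*(exp(2*I*pi/7))*conj(exp(-4*I*pi/7)) + 1*(exp(-2*I*pi/7))*conj(exp(4*I*pi/7)) + 1*(exp(-6*I*pi/7))*conj(exp(-2*I*pi/7)) + 1*(exp(4*I*pi/7))*conj(exp(6*I*pi/7))]
      = (1/7)[(1) + (exp(2*I*pi/7)) + (exp(4*I*pi/7)) + (exp(6*I*pi/7)) + (exp(-6*I*pi/7)) + (exp(-4*I*pi/7)) + (exp(-2*I*pi/7))] = 0/7 = 0
  <chi_4*chi_1, chi_5> = (1/7)[1*(1)*conj(1) + 1*(exp(-4*I*pi/7))*conj(exp(-4*I*pi/7)) + 1*(exp(6*I*pi/7))*conj(exp(6*I*pi/7)) + 1*(exp(2*I*pi/7))*conj(exp(2*I*pi/7)) + 1*(exp(-2*I*pi/7))*conj(exp(-2*I*pi/7)) + 1*(exp(-6*I*pi/7))*conj(exp(-6*I*pi/7)) + 1*(exp(4*I*pi/7))*conj(exp(4*I*pi/7))]
      = (1/7)[(1) + (1) + (1) + (1) + (1) + (1) + (1)] = 7/7 = 1
  <chi_4*chi_1, chi_6> = (1/7)[1*(1)*conj(1) + 1*(exp(-4*I*pi/7))*conj(exp(-2*I*pi/7)) + 1*(exp(6*I*pi/7))*conj(exp(-4*I*pi/7)) + 1*(exp(2*I*pi/7))*conj(exp(-6*I*pi/7)) + 1*(exp(-2*I*pi/7))*conj(exp(6*I*pi/7)) + 1*(exp(-6*I*pi/7))*conj(exp(4*I*pi/7)) + 1*(exp(4*I*pi/7))*conj(exp(2*I*pi/7))]
      = (1/7)[(1) + (exp(-2*I*pi/7)) + (exp(-4*I*pi/7)) + (exp(-6*I*pi/7)) + (exp(6*I*pi/7)) + (exp(4*I*pi/7)) + (exp(2*I*pi/7))] = 0/7 = 0
(Exp terms are combined using exp(i*s)*conj(exp(i*t)) = exp(i*(s-t)), and sums of them are collapsed using the identity that for every m > 1 the m distinct m-th roots of unity sum to 0, e.g. 1 + exp(2*I*pi/3) + exp(-2*I*pi/3) = 0.)
Hence the multiplicities are chi_5: 1. Dimension check: dim(chi_4)*dim(chi_1) = 1*1 = 1 and sum (mult * dim) = 1*1 = 1.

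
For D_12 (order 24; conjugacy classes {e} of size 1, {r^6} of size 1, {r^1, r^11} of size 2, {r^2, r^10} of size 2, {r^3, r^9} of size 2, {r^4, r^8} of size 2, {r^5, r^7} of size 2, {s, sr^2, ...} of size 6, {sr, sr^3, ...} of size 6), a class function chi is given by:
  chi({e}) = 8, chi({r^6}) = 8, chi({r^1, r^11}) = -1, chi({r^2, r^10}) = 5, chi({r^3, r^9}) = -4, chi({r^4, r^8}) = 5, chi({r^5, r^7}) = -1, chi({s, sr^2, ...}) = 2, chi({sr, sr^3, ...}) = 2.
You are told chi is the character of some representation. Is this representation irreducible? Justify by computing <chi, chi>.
Not irreducible (reducible): <chi, chi> = 13 > 1.

Argument: <chi, chi> = (1/|G|) sum_C |C| * |chi(C)|^2 = (1/24)[1*|8|^2 + 1*|8|^2 + 2*|-1|^2 + 2*|5|^2 + 2*|-4|^2 + 2*|5|^2 + 2*|-1|^2 + 6*|2|^2 + 6*|2|^2]
  = (1/24)[(64) + (64) + (2) + (50) + (32) + (50) + (2) + (24) + (24)] = 312/24 = 13.
A character is irreducible iff <chi, chi> = 1, so this representation is reducible.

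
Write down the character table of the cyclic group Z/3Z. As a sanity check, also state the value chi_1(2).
Character table of Z/3Z (irreps indexed chi_0,...,chi_2 with chi_k(m) = zeta_3^(k*m), zeta_3 = exp(2*pi*i/3)):
  irrep \ class  {0} (size 1)  {1} (size 1)    {2} (size 1)  
  chi_0          1             1               1             
  chi_1          1             exp(2*I*pi/3)   exp(-2*I*pi/3)
  chi_2          1             exp(-2*I*pi/3)  exp(2*I*pi/3) 

Spot check: chi_1(2) = zeta_3^(1*2) = zeta_3^2 = exp(-2*I*pi/3).

Why: Z/3Z is abelian, so all 3 irreducible complex representations are 1-dimensional. They are given by chi_k(m) = zeta_3^(k*m) for k = 0,...,2. Row orthogonality: sum_m chi_k(m) conj(chi_l(m)) = 3 * [k = l].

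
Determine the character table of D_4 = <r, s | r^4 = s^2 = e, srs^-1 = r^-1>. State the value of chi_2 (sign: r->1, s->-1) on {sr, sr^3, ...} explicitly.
Conjugacy classes: {e} of size 1, {r^2} of size 1, {r^1, r^3} of size 2, {s, sr^2, ...} of size 2, {sr, sr^3, ...} of size 2.
Character table:
  irrep \ class              {e} (size 1)  {r^2} (size 1)  {r^1, r^3} (size 2)  {s, sr^2, ...} (size 2)  {sr, sr^3, ...} (size 2)
  chi_1 (triv)               1             1               1                    1                        1                       
  chi_2 (sign: r->1, s->-1)  1             1               1                    -1                       -1                      
  chi_3 (r->-1, s->1)        1             1               -1                   1                        -1                      
  chi_4 (r->-1, s->-1)       1             1               -1                   -1                       1                       
  chi_5 (2d, j=1)            2             -2              0                    0                        0                       

Spot check: chi_2 (sign: r->1, s->-1) on {sr, sr^3, ...} = -1.

Solution. D_4 has order 2*4 = 8 with 5 conjugacy classes, hence 5 irreducibles. Sum of squared dims 1 + 1 + 1 + 1 + 4 = 8 = |G|. Linear characters come from the abelianisation; the 2-dimensional irreps have character r^k -> 2*cos(2*pi*j*k/4), reflections -> 0.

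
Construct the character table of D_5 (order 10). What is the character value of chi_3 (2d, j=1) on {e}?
Conjugacy classes: {e} of size 1, {r^1, r^4} of size 2, {r^2, r^3} of size 2, {s, sr, ..., sr^4} of size 5.
Character table:
  irrep \ class              {e} (size 1)  {r^1, r^4} (size 2)  {r^2, r^3} (size 2)  {s, sr, ..., sr^4} (size 5)
  chi_1 (triv)               1             1                    1                    1                          
  chi_2 (sign: r->1, s->-1)  1             1                    1                    -1                         
  chi_3 (2d, j=1)            2             -1/2 + sqrt(5)/2     -sqrt(5)/2 - 1/2     0                          
  chi_4 (2d, j=2)            2             -sqrt(5)/2 - 1/2     -1/2 + sqrt(5)/2     0                          

Spot check: chi_3 (2d, j=1) on {e} = 2.

Explanation: D_5 has order 2*5 = 10 with 4 conjugacy classes, hence 4 irreducibles. Sum of squared dims 1 + 1 + 4 + 4 = 10 = |G|. Linear characters come from the abelianisation; the 2-dimensional irreps have character r^k -> 2*cos(2*pi*j*k/5), reflections -> 0.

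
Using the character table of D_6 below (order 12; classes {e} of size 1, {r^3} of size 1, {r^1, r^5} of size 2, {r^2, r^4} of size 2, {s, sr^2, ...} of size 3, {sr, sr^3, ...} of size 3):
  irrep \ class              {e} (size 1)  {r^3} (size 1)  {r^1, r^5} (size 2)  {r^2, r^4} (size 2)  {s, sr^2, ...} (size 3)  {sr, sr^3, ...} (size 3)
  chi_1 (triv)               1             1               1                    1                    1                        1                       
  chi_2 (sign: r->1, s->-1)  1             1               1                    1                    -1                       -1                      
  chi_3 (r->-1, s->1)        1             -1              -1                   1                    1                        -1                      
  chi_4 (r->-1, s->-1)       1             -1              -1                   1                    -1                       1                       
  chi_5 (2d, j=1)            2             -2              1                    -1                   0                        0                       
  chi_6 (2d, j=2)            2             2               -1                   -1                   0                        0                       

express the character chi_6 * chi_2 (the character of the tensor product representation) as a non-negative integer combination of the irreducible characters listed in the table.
chi_6 tensor chi_2 = chi_6 (all other irreducibles have multiplicity 0).

Derivation: The character of a tensor product is the pointwise product (chi_6 * chi_2)(C) = chi_6(C) * chi_2(C):
  {e}: (2)*(1), {r^3}: (2)*(1), {r^1, r^5}: (-1)*(1), {r^2, r^4}: (-1)*(1), {s, sr^2, ...}: (0)*(-1), {sr, sr^3, ...}: (0)*(-1)
so (chi_6 * chi_2) takes values
  {e} -> 2, {r^3} -> 2, {r^1, r^5} -> -1, {r^2, r^4} -> -1, {s, sr^2, ...} -> 0, {sr, sr^3, ...} -> 0.
Now take the inner product of this character with each irreducible chi from the table, <chi_6*chi_2, chi> = (1/12) sum_C |C| (chi_6*chi_2)(C) conj(chi(C)):
  <chi_6*chi_2, chi_1> = (1/12)[1*(2)*conj(1) + 1*(2)*conj(1) + 2*(-1)*conj(1) + 2*(-1)*conj(1) + 3*(0)*conj(1) + 3*(0)*conj(1)]
      = (1/12)[(2) + (2) + (-2) + (-2) + (0) + (0)] = 0/12 = 0
  <chi_6*chi_2, chi_2> = (1/12)[1*(2)*conj(1) + 1*(2)*conj(1) + 2*(-1)*conj(1) + 2*(-1)*conj(1) + 3*(0)*conj(-1) + 3*(0)*conj(-1)]
      = (1/12)[(2) + (2) + (-2) + (-2) + (0) + (0)] = 0/12 = 0
  <chi_6*chi_2, chi_3> = (1/12)[1*(2)*conj(1) + 1*(2)*conj(-1) + 2*(-1)*conj(-1) + 2*(-1)*conj(1) + 3*(0)*conj(1) + 3*(0)*conj(-1)]
      = (1/12)[(2) + (-2) + (2) + (-2) + (0) + (0)] = 0/12 = 0
  <chi_6*chi_2, chi_4> = (1/12)[1*(2)*conj(1) + 1*(2)*conj(-1) + 2*(-1)*conj(-1) + 2*(-1)*conj(1) + 3*(0)*conj(-1) + 3*(0)*conj(1)]
      = (1/12)[(2) + (-2) + (2) + (-2) + (0) + (0)] = 0/12 = 0
  <chi_6*chi_2, chi_5> = (1/12)[1*(2)*conj(2) + 1*(2)*conj(-2) + 2*(-1)*conj(1) + 2*(-1)*conj(-1) + 3*(0)*conj(0) + 3*(0)*conj(0)]
      = (1/12)[(4) + (-4) + (-2) + (2) + (0) + (0)] = 0/12 = 0
  <chi_6*chi_2, chi_6> = (1/12)[1*(2)*conj(2) + 1*(2)*conj(2) + 2*(-1)*conj(-1) + 2*(-1)*conj(-1) + 3*(0)*conj(0) + 3*(0)*conj(0)]
      = (1/12)[(4) + (4) + (2) + (2) + (0) + (0)] = 12/12 = 1
Hence the multiplicities are chi_6: 1. Dimension check: dim(chi_6)*dim(chi_2) = 2*1 = 2 and sum (mult * dim) = 1*2 = 2.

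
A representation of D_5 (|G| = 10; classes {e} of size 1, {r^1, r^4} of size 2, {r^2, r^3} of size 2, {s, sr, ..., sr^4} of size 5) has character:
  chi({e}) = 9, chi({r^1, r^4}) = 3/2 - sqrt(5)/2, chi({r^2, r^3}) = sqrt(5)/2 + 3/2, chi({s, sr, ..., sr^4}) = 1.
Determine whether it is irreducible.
Not irreducible (reducible): <chi, chi> = 10 > 1.

Working: <chi, chi> = (1/|G|) sum_C |C| * |chi(C)|^2 = (1/10)[1*|9|^2 + 2*|3/2 - sqrt(5)/2|^2 + 2*|sqrt(5)/2 + 3/2|^2 + 5*|1|^2]
  = (1/10)[(81) + (7 - 3*sqrt(5)) + (3*sqrt(5) + 7) + (5)] = 100/10 = 10.
A character is irreducible iff <chi, chi> = 1, so this representation is reducible.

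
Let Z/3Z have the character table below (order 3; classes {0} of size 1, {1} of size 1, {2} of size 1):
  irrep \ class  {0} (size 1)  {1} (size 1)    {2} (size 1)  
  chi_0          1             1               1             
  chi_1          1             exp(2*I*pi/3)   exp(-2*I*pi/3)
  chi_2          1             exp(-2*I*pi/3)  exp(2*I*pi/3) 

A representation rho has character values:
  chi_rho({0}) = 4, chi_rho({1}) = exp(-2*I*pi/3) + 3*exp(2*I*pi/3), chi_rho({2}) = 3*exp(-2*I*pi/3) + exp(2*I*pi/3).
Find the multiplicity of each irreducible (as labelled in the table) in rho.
Multiplicities: chi_0: 0, chi_1: 3, chi_2: 1.

Derivation: Use <chi_rho, chi> = (1/|G|) sum_C |C| * chi_rho(C) * conj(chi(C)) with |G| = 3 for each irreducible chi in the table:
  <chi_rho, chi_0> = (1/3)[1*(4)*conj(1) + 1*(exp(-2*I*pi/3) + 3*exp(2*I*pi/3))*conj(1) + 1*(3*exp(-2*I*pi/3) + exp(2*I*pi/3))*conj(1)]
      = (1/3)[(4) + (exp(-2*I*pi/3) + 3*exp(2*I*pi/3)) + (3*exp(-2*I*pi/3) + exp(2*I*pi/3))] = 0/3 = 0
  <chi_rho, chi_1> = (1/3)[1*(4)*conj(1) + 1*(exp(-2*I*pi/3) + 3*exp(2*I*pi/3))*conj(exp(2*I*pi/3)) + 1*(3*exp(-2*I*pi/3) + exp(2*I*pi/3))*conj(exp(-2*I*pi/3))]
      = (1/3)[(4) + (3 + exp(2*I*pi/3)) + (3 + exp(-2*I*pi/3))] = 9/3 = 3
  <chi_rho, chi_2> = (1/3)[1*(4)*conj(1) + 1*(exp(-2*I*pi/3) + 3*exp(2*I*pi/3))*conj(exp(-2*I*pi/3)) + 1*(3*exp(-2*I*pi/3) + exp(2*I*pi/3))*conj(exp(2*I*pi/3))]
      = (1/3)[(4) + (1 + 3*exp(-2*I*pi/3)) + (1 + 3*exp(2*I*pi/3))] = 3/3 = 1
(Exp terms are combined using exp(i*s)*conj(exp(i*t)) = exp(i*(s-t)), and sums of them are collapsed using the identity that for every m > 1 the m distinct m-th roots of unity sum to 0, e.g. 1 + exp(2*I*pi/3) + exp(-2*I*pi/3) = 0.)
Dimension check: dim(rho) = sum (mult * dim) = 0*1 + 3*1 + 1*1 = 4 = chi_rho(e) = 4.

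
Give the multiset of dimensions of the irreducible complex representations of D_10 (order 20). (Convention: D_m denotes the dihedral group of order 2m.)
Dimensions: 1, 1, 1, 1, 2, 2, 2, 2

Details: There are 8 irreducibles (= number of conjugacy classes). Their dimensions d_i satisfy sum d_i^2 = |G| = 20: 1 + 1 + 1 + 1 + 4 + 4 + 4 + 4 = 20.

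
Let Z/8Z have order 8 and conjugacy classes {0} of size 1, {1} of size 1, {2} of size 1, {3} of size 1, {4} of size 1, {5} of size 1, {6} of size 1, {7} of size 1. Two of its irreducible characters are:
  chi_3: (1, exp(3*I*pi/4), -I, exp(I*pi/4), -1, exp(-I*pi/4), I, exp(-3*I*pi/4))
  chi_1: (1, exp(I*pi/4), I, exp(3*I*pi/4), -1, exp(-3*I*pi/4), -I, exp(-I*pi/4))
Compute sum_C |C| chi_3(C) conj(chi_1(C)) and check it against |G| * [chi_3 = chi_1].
Sum = 0; so <chi_3, chi_1> = 0 (distinct irreducibles are orthogonal).

Compute term by term over conjugacy classes (|C| * chi_3(C) * conj(chi_1(C))):
  1*(1)*conj(1) + 1*(exp(3*I*pi/4))*conj(exp(I*pi/4)) + 1*(-I)*conj(I) + 1*(exp(I*pi/4))*conj(exp(3*I*pi/4)) + 1*(-1)*conj(-1) + 1*(exp(-I*pi/4))*conj(exp(-3*I*pi/4)) + 1*(I)*conj(-I) + 1*(exp(-3*I*pi/4))*conj(exp(-I*pi/4))
  = (1) + (I) + (-1) + (-I) + (1) + (I) + (-1) + (-I)
  = 0.
(Exp terms are combined using exp(i*s)*conj(exp(i*t)) = exp(i*(s-t)), and sums of them are collapsed using the identity that for every m > 1 the m distinct m-th roots of unity sum to 0, e.g. 1 + exp(2*I*pi/3) + exp(-2*I*pi/3) = 0.)
Dividing by |G| = 8 gives 0/8 = 0, matching the row-orthogonality relation <chi_3, chi_1> = [chi_3 = chi_1].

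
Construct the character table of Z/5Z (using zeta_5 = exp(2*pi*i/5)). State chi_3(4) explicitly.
Character table of Z/5Z (irreps indexed chi_0,...,chi_4 with chi_k(m) = zeta_5^(k*m), zeta_5 = exp(2*pi*i/5)):
  irrep \ class  {0} (size 1)  {1} (size 1)    {2} (size 1)    {3} (size 1)    {4} (size 1)  
  chi_0          1             1               1               1               1             
  chi_1          1             exp(2*I*pi/5)   exp(4*I*pi/5)   exp(-4*I*pi/5)  exp(-2*I*pi/5)
  chi_2          1             exp(4*I*pi/5)   exp(-2*I*pi/5)  exp(2*I*pi/5)   exp(-4*I*pi/5)
  chi_3          1             exp(-4*I*pi/5)  exp(2*I*pi/5)   exp(-2*I*pi/5)  exp(4*I*pi/5) 
  chi_4          1             exp(-2*I*pi/5)  exp(-4*I*pi/5)  exp(4*I*pi/5)   exp(2*I*pi/5) 

Spot check: chi_3(4) = zeta_5^(3*4) = zeta_5^12 = exp(4*I*pi/5).

Reasoning: Z/5Z is abelian, so all 5 irreducible complex representations are 1-dimensional. They are given by chi_k(m) = zeta_5^(k*m) for k = 0,...,4. Row orthogonality: sum_m chi_k(m) conj(chi_l(m)) = 5 * [k = l].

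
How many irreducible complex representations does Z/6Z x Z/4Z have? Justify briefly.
24

Details: The number of irreducible complex representations of a finite group equals its number of conjugacy classes. Z/6Z x Z/4Z is abelian of order 24, so every element is its own conjugacy class: 24 classes, so Z/6Z x Z/4Z (order 24) has exactly 24 irreducible complex representations.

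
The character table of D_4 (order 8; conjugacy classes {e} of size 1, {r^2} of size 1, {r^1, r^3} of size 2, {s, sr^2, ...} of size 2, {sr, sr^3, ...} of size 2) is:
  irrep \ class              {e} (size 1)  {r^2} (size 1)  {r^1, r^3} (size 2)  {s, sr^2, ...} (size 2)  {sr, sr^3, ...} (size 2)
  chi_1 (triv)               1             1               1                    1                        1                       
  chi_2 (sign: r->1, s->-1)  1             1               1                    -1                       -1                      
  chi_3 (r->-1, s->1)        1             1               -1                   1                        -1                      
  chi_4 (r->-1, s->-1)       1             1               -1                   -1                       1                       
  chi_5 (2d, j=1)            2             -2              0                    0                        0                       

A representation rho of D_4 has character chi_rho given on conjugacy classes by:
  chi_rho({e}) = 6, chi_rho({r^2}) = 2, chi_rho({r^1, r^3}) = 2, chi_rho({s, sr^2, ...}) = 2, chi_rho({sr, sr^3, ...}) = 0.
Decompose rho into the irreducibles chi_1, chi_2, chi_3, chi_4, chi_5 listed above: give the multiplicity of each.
Multiplicities: chi_1: 2, chi_2: 1, chi_3: 1, chi_4: 0, chi_5: 1.

Details: Use <chi_rho, chi> = (1/|G|) sum_C |C| * chi_rho(C) * conj(chi(C)) with |G| = 8 for each irreducible chi in the table:
  <chi_rho, chi_1> = (1/8)[1*(6)*conj(1) + 1*(2)*conj(1) + 2*(2)*conj(1) + 2*(2)*conj(1) + 2*(0)*conj(1)]
      = (1/8)[(6) + (2) + (4) + (4) + (0)] = 16/8 = 2
  <chi_rho, chi_2> = (1/8)[1*(6)*conj(1) + 1*(2)*conj(1) + 2*(2)*conj(1) + 2*(2)*conj(-1) + 2*(0)*conj(-1)]
      = (1/8)[(6) + (2) + (4) + (-4) + (0)] = 8/8 = 1
  <chi_rho, chi_3> = (1/8)[1*(6)*conj(1) + 1*(2)*conj(1) + 2*(2)*conj(-1) + 2*(2)*conj(1) + 2*(0)*conj(-1)]
      = (1/8)[(6) + (2) + (-4) + (4) + (0)] = 8/8 = 1
  <chi_rho, chi_4> = (1/8)[1*(6)*conj(1) + 1*(2)*conj(1) + 2*(2)*conj(-1) + 2*(2)*conj(-1) + 2*(0)*conj(1)]
      = (1/8)[(6) + (2) + (-4) + (-4) + (0)] = 0/8 = 0
  <chi_rho, chi_5> = (1/8)[1*(6)*conj(2) + 1*(2)*conj(-2) + 2*(2)*conj(0) + 2*(2)*conj(0) + 2*(0)*conj(0)]
      = (1/8)[(12) + (-4) + (0) + (0) + (0)] = 8/8 = 1
Dimension check: dim(rho) = sum (mult * dim) = 2*1 + 1*1 + 1*1 + 0*1 + 1*2 = 6 = chi_rho(e) = 6.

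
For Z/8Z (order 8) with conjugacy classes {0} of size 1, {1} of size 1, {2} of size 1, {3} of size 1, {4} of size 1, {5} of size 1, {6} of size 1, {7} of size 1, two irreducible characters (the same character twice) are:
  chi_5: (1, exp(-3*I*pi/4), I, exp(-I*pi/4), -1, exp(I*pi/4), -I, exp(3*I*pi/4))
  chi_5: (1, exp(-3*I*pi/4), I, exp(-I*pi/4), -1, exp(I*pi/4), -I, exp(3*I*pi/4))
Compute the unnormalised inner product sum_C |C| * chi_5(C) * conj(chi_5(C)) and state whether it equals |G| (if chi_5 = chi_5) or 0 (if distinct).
Sum = 8 = |G| = 8; so <chi_5, chi_5> = 1 (norm-1 confirms irreducibility).

Argument: Compute term by term over conjugacy classes (|C| * chi_5(C) * conj(chi_5(C))):
  1*(1)*conj(1) + 1*(exp(-3*I*pi/4))*conj(exp(-3*I*pi/4)) + 1*(I)*conj(I) + 1*(exp(-I*pi/4))*conj(exp(-I*pi/4)) + 1*(-1)*conj(-1) + 1*(exp(I*pi/4))*conj(exp(I*pi/4)) + 1*(-I)*conj(-I) + 1*(exp(3*I*pi/4))*conj(exp(3*I*pi/4))
  = (1) + (1) + (1) + (1) + (1) + (1) + (1) + (1)
  = 8.
(Exp terms are combined using exp(i*s)*conj(exp(i*t)) = exp(i*(s-t)), and sums of them are collapsed using the identity that for every m > 1 the m distinct m-th roots of unity sum to 0, e.g. 1 + exp(2*I*pi/3) + exp(-2*I*pi/3) = 0.)
Dividing by |G| = 8 gives 8/8 = 1, matching the row-orthogonality relation <chi_5, chi_5> = [chi_5 = chi_5].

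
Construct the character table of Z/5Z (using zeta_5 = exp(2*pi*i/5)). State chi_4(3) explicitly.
Character table of Z/5Z (irreps indexed chi_0,...,chi_4 with chi_k(m) = zeta_5^(k*m), zeta_5 = exp(2*pi*i/5)):
  irrep \ class  {0} (size 1)  {1} (size 1)    {2} (size 1)    {3} (size 1)    {4} (size 1)  
  chi_0          1             1               1               1               1             
  chi_1          1             exp(2*I*pi/5)   exp(4*I*pi/5)   exp(-4*I*pi/5)  exp(-2*I*pi/5)
  chi_2          1             exp(4*I*pi/5)   exp(-2*I*pi/5)  exp(2*I*pi/5)   exp(-4*I*pi/5)
  chi_3          1             exp(-4*I*pi/5)  exp(2*I*pi/5)   exp(-2*I*pi/5)  exp(4*I*pi/5) 
  chi_4          1             exp(-2*I*pi/5)  exp(-4*I*pi/5)  exp(4*I*pi/5)   exp(2*I*pi/5) 

Spot check: chi_4(3) = zeta_5^(4*3) = zeta_5^12 = exp(4*I*pi/5).

Proof sketch: Z/5Z is abelian, so all 5 irreducible complex representations are 1-dimensional. They are given by chi_k(m) = zeta_5^(k*m) for k = 0,...,4. Row orthogonality: sum_m chi_k(m) conj(chi_l(m)) = 5 * [k = l].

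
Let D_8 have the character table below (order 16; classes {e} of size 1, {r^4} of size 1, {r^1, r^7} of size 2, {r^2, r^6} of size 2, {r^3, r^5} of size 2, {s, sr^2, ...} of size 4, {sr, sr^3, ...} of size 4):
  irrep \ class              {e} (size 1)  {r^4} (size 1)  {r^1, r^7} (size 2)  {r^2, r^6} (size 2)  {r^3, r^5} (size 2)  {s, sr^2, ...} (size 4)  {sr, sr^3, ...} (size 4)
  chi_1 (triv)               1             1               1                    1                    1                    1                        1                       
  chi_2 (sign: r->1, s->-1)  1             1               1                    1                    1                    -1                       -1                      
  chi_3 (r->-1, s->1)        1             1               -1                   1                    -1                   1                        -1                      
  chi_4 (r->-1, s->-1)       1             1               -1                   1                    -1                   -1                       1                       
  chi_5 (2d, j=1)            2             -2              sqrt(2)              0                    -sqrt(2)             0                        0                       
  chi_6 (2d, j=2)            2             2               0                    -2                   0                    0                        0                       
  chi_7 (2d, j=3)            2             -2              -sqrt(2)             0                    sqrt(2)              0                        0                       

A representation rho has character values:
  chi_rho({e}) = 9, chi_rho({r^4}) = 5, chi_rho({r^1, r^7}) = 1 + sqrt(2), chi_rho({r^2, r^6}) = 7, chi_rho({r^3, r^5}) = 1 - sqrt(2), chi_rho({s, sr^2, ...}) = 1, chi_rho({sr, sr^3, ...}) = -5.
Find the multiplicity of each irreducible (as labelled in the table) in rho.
Multiplicities: chi_1: 1, chi_2: 3, chi_3: 3, chi_4: 0, chi_5: 1, chi_6: 0, chi_7: 0.

Reasoning: Use <chi_rho, chi> = (1/|G|) sum_C |C| * chi_rho(C) * conj(chi(C)) with |G| = 16 for each irreducible chi in the table:
  <chi_rho, chi_1> = (1/16)[1*(9)*conj(1) + 1*(5)*conj(1) + 2*(1 + sqrt(2))*conj(1) + 2*(7)*conj(1) + 2*(1 - sqrt(2))*conj(1) + 4*(1)*conj(1) + 4*(-5)*conj(1)]
      = (1/16)[(9) + (5) + (2 + 2*sqrt(2)) + (14) + (2 - 2*sqrt(2)) + (4) + (-20)] = 16/16 = 1
  <chi_rho, chi_2> = (1/16)[1*(9)*conj(1) + 1*(5)*conj(1) + 2*(1 + sqrt(2))*conj(1) + 2*(7)*conj(1) + 2*(1 - sqrt(2))*conj(1) + 4*(1)*conj(-1) + 4*(-5)*conj(-1)]
      = (1/16)[(9) + (5) + (2 + 2*sqrt(2)) + (14) + (2 - 2*sqrt(2)) + (-4) + (20)] = 48/16 = 3
  <chi_rho, chi_3> = (1/16)[1*(9)*conj(1) + 1*(5)*conj(1) + 2*(1 + sqrt(2))*conj(-1) + 2*(7)*conj(1) + 2*(1 - sqrt(2))*conj(-1) + 4*(1)*conj(1) + 4*(-5)*conj(-1)]
      = (1/16)[(9) + (5) + (-2*sqrt(2) - 2) + (14) + (-2 + 2*sqrt(2)) + (4) + (20)] = 48/16 = 3
  <chi_rho, chi_4> = (1/16)[1*(9)*conj(1) + 1*(5)*conj(1) + 2*(1 + sqrt(2))*conj(-1) + 2*(7)*conj(1) + 2*(1 - sqrt(2))*conj(-1) + 4*(1)*conj(-1) + 4*(-5)*conj(1)]
      = (1/16)[(9) + (5) + (-2*sqrt(2) - 2) + (14) + (-2 + 2*sqrt(2)) + (-4) + (-20)] = 0/16 = 0
  <chi_rho, chi_5> = (1/16)[1*(9)*conj(2) + 1*(5)*conj(-2) + 2*(1 + sqrt(2))*conj(sqrt(2)) + 2*(7)*conj(0) + 2*(1 - sqrt(2))*conj(-sqrt(2)) + 4*(1)*conj(0) + 4*(-5)*conj(0)]
      = (1/16)[(18) + (-10) + (2*sqrt(2) + 4) + (0) + (4 - 2*sqrt(2)) + (0) + (0)] = 16/16 = 1
  <chi_rho, chi_6> = (1/16)[1*(9)*conj(2) + 1*(5)*conj(2) + 2*(1 + sqrt(2))*conj(0) + 2*(7)*conj(-2) + 2*(1 - sqrt(2))*conj(0) + 4*(1)*conj(0) + 4*(-5)*conj(0)]
      = (1/16)[(18) + (10) + (0) + (-28) + (0) + (0) + (0)] = 0/16 = 0
  <chi_rho, chi_7> = (1/16)[1*(9)*conj(2) + 1*(5)*conj(-2) + 2*(1 + sqrt(2))*conj(-sqrt(2)) + 2*(7)*conj(0) + 2*(1 - sqrt(2))*conj(sqrt(2)) + 4*(1)*conj(0) + 4*(-5)*conj(0)]
      = (1/16)[(18) + (-10) + (-4 - 2*sqrt(2)) + (0) + (-4 + 2*sqrt(2)) + (0) + (0)] = 0/16 = 0
Dimension check: dim(rho) = sum (mult * dim) = 1*1 + 3*1 + 3*1 + 0*1 + 1*2 + 0*2 + 0*2 = 9 = chi_rho(e) = 9.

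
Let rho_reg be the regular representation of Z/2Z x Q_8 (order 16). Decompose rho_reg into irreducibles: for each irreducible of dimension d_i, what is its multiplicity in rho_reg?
Each irreducible V_i of dimension d_i appears with multiplicity d_i, i.e. rho_reg = (direct sum over all irreducibles V_i) d_i V_i. The irreducible dimensions for Z/2Z x Q_8 are 1, 1, 1, 1, 1, 1, 1, 1, 2, 2: 8 irreducibles of dimension 1, each with multiplicity 1; 2 irreducibles of dimension 2, each with multiplicity 2. Total dimension 8*1*1 + 2*2*2 = 16 = |G|.

General theorem: in the regular representation of a finite group G, each irreducible appears with multiplicity equal to its dimension. Check: dim(rho_reg) = sum d_i^2 = 1 + 1 + 1 + 1 + 1 + 1 + 1 + 1 + 4 + 4 = 16 = |G|.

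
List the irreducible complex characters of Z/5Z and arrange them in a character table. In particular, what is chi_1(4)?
Character table of Z/5Z (irreps indexed chi_0,...,chi_4 with chi_k(m) = zeta_5^(k*m), zeta_5 = exp(2*pi*i/5)):
  irrep \ class  {0} (size 1)  {1} (size 1)    {2} (size 1)    {3} (size 1)    {4} (size 1)  
  chi_0          1             1               1               1               1             
  chi_1          1             exp(2*I*pi/5)   exp(4*I*pi/5)   exp(-4*I*pi/5)  exp(-2*I*pi/5)
  chi_2          1             exp(4*I*pi/5)   exp(-2*I*pi/5)  exp(2*I*pi/5)   exp(-4*I*pi/5)
  chi_3          1             exp(-4*I*pi/5)  exp(2*I*pi/5)   exp(-2*I*pi/5)  exp(4*I*pi/5) 
  chi_4          1             exp(-2*I*pi/5)  exp(-4*I*pi/5)  exp(4*I*pi/5)   exp(2*I*pi/5) 

Spot check: chi_1(4) = zeta_5^(1*4) = zeta_5^4 = exp(-2*I*pi/5).

Explanation: Z/5Z is abelian, so all 5 irreducible complex representations are 1-dimensional. They are given by chi_k(m) = zeta_5^(k*m) for k = 0,...,4. Row orthogonality: sum_m chi_k(m) conj(chi_l(m)) = 5 * [k = l].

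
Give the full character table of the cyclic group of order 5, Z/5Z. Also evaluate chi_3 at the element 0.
Character table of Z/5Z (irreps indexed chi_0,...,chi_4 with chi_k(m) = zeta_5^(k*m), zeta_5 = exp(2*pi*i/5)):
  irrep \ class  {0} (size 1)  {1} (size 1)    {2} (size 1)    {3} (size 1)    {4} (size 1)  
  chi_0          1             1               1               1               1             
  chi_1          1             exp(2*I*pi/5)   exp(4*I*pi/5)   exp(-4*I*pi/5)  exp(-2*I*pi/5)
  chi_2          1             exp(4*I*pi/5)   exp(-2*I*pi/5)  exp(2*I*pi/5)   exp(-4*I*pi/5)
  chi_3          1             exp(-4*I*pi/5)  exp(2*I*pi/5)   exp(-2*I*pi/5)  exp(4*I*pi/5) 
  chi_4          1             exp(-2*I*pi/5)  exp(-4*I*pi/5)  exp(4*I*pi/5)   exp(2*I*pi/5) 

Spot check: chi_3(0) = zeta_5^(3*0) = zeta_5^0 = 1.

Working: Z/5Z is abelian, so all 5 irreducible complex representations are 1-dimensional. They are given by chi_k(m) = zeta_5^(k*m) for k = 0,...,4. Row orthogonality: sum_m chi_k(m) conj(chi_l(m)) = 5 * [k = l].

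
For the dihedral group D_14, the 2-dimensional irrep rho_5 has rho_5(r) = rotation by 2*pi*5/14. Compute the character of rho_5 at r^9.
chi_{rho_5}(r^9) = 2*cos(2*pi*5*9/14) = 2*cos(45*pi/7)

Derivation: rho_5(r^9) is rotation by angle 2*pi*5*9/14, whose trace is 2*cos(2*pi*5*9/14) = 2*cos(45*pi/7).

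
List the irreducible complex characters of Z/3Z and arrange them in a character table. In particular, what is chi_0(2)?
Character table of Z/3Z (irreps indexed chi_0,...,chi_2 with chi_k(m) = zeta_3^(k*m), zeta_3 = exp(2*pi*i/3)):
  irrep \ class  {0} (size 1)  {1} (size 1)    {2} (size 1)  
  chi_0          1             1               1             
  chi_1          1             exp(2*I*pi/3)   exp(-2*I*pi/3)
  chi_2          1             exp(-2*I*pi/3)  exp(2*I*pi/3) 

Spot check: chi_0(2) = zeta_3^(0*2) = zeta_3^0 = 1.

Reasoning: Z/3Z is abelian, so all 3 irreducible complex representations are 1-dimensional. They are given by chi_k(m) = zeta_3^(k*m) for k = 0,...,2. Row orthogonality: sum_m chi_k(m) conj(chi_l(m)) = 3 * [k = l].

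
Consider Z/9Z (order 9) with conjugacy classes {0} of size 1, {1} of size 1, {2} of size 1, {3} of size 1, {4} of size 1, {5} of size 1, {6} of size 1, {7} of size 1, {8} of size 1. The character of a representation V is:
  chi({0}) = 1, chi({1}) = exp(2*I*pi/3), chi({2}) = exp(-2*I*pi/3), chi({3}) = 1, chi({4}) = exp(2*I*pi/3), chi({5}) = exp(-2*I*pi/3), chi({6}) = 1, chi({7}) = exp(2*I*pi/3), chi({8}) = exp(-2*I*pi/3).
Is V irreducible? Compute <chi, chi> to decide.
Irreducible: <chi, chi> = 1.

Derivation: <chi, chi> = (1/|G|) sum_C |C| * |chi(C)|^2 = (1/9)[1*|1|^2 + 1*|exp(2*I*pi/3)|^2 + 1*|exp(-2*I*pi/3)|^2 + 1*|1|^2 + 1*|exp(2*I*pi/3)|^2 + 1*|exp(-2*I*pi/3)|^2 + 1*|1|^2 + 1*|exp(2*I*pi/3)|^2 + 1*|exp(-2*I*pi/3)|^2]
  = (1/9)[(1) + (1) + (1) + (1) + (1) + (1) + (1) + (1) + (1)] = 9/9 = 1.
(Exp terms are combined using exp(i*s)*conj(exp(i*t)) = exp(i*(s-t)), and sums of them are collapsed using the identity that for every m > 1 the m distinct m-th roots of unity sum to 0, e.g. 1 + exp(2*I*pi/3) + exp(-2*I*pi/3) = 0.)
A character is irreducible iff <chi, chi> = 1, so this representation is irreducible.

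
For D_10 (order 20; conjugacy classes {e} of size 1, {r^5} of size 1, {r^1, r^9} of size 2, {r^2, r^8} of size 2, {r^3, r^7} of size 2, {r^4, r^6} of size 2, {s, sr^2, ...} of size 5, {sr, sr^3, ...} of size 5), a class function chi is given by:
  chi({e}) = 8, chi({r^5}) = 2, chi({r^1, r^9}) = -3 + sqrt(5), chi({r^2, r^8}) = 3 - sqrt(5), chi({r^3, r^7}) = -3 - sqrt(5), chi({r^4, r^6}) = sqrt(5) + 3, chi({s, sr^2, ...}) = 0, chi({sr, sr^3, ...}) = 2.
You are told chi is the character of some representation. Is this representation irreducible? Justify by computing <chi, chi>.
Not irreducible (reducible): <chi, chi> = 10 > 1.

Argument: <chi, chi> = (1/|G|) sum_C |C| * |chi(C)|^2 = (1/20)[1*|8|^2 + 1*|2|^2 + 2*|-3 + sqrt(5)|^2 + 2*|3 - sqrt(5)|^2 + 2*|-3 - sqrt(5)|^2 + 2*|sqrt(5) + 3|^2 + 5*|0|^2 + 5*|2|^2]
  = (1/20)[(64) + (4) + (28 - 12*sqrt(5)) + (28 - 12*sqrt(5)) + (12*sqrt(5) + 28) + (12*sqrt(5) + 28) + (0) + (20)] = 200/20 = 10.
A character is irreducible iff <chi, chi> = 1, so this representation is reducible.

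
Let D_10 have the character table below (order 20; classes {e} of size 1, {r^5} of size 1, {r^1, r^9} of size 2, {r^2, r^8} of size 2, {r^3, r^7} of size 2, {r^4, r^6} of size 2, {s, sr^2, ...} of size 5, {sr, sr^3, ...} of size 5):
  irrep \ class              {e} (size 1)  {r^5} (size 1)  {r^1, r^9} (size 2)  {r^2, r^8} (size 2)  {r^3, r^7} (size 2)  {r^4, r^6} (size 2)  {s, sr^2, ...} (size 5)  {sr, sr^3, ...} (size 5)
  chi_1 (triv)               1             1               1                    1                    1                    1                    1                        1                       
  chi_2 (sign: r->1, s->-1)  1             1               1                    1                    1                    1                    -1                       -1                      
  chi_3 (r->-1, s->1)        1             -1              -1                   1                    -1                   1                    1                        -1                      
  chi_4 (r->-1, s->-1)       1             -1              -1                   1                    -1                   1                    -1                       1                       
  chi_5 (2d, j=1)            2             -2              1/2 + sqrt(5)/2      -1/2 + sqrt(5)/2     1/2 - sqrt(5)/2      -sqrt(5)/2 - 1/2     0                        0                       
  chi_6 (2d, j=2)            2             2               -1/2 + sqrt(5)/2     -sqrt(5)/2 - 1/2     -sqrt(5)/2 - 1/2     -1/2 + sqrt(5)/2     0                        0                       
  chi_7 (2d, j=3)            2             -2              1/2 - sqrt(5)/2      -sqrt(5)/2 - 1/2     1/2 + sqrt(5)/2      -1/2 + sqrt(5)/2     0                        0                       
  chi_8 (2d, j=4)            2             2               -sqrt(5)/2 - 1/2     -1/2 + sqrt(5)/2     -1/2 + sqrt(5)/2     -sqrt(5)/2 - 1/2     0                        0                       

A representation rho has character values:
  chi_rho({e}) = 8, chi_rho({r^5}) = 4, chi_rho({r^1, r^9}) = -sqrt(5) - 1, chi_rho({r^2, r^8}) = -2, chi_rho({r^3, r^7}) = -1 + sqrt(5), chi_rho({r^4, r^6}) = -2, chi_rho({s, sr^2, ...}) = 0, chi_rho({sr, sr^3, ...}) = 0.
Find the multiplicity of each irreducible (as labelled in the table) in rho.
Multiplicities: chi_1: 0, chi_2: 0, chi_3: 0, chi_4: 0, chi_5: 0, chi_6: 1, chi_7: 1, chi_8: 2.

Use <chi_rho, chi> = (1/|G|) sum_C |C| * chi_rho(C) * conj(chi(C)) with |G| = 20 for each irreducible chi in the table:
  <chi_rho, chi_1> = (1/20)[1*(8)*conj(1) + 1*(4)*conj(1) + 2*(-sqrt(5) - 1)*conj(1) + 2*(-2)*conj(1) + 2*(-1 + sqrt(5))*conj(1) + 2*(-2)*conj(1) + 5*(0)*conj(1) + 5*(0)*conj(1)]
      = (1/20)[(8) + (4) + (-2*sqrt(5) - 2) + (-4) + (-2 + 2*sqrt(5)) + (-4) + (0) + (0)] = 0/20 = 0
  <chi_rho, chi_2> = (1/20)[1*(8)*conj(1) + 1*(4)*conj(1) + 2*(-sqrt(5) - 1)*conj(1) + 2*(-2)*conj(1) + 2*(-1 + sqrt(5))*conj(1) + 2*(-2)*conj(1) + 5*(0)*conj(-1) + 5*(0)*conj(-1)]
      = (1/20)[(8) + (4) + (-2*sqrt(5) - 2) + (-4) + (-2 + 2*sqrt(5)) + (-4) + (0) + (0)] = 0/20 = 0
  <chi_rho, chi_3> = (1/20)[1*(8)*conj(1) + 1*(4)*conj(-1) + 2*(-sqrt(5) - 1)*conj(-1) + 2*(-2)*conj(1) + 2*(-1 + sqrt(5))*conj(-1) + 2*(-2)*conj(1) + 5*(0)*conj(1) + 5*(0)*conj(-1)]
      = (1/20)[(8) + (-4) + (2 + 2*sqrt(5)) + (-4) + (2 - 2*sqrt(5)) + (-4) + (0) + (0)] = 0/20 = 0
  <chi_rho, chi_4> = (1/20)[1*(8)*conj(1) + 1*(4)*conj(-1) + 2*(-sqrt(5) - 1)*conj(-1) + 2*(-2)*conj(1) + 2*(-1 + sqrt(5))*conj(-1) + 2*(-2)*conj(1) + 5*(0)*conj(-1) + 5*(0)*conj(1)]
      = (1/20)[(8) + (-4) + (2 + 2*sqrt(5)) + (-4) + (2 - 2*sqrt(5)) + (-4) + (0) + (0)] = 0/20 = 0
  <chi_rho, chi_5> = (1/20)[1*(8)*conj(2) + 1*(4)*conj(-2) + 2*(-sqrt(5) - 1)*conj(1/2 + sqrt(5)/2) + 2*(-2)*conj(-1/2 + sqrt(5)/2) + 2*(-1 + sqrt(5))*conj(1/2 - sqrt(5)/2) + 2*(-2)*conj(-sqrt(5)/2 - 1/2) + 5*(0)*conj(0) + 5*(0)*conj(0)]
      = (1/20)[(16) + (-8) + (-6 - 2*sqrt(5)) + (2 - 2*sqrt(5)) + (-6 + 2*sqrt(5)) + (2 + 2*sqrt(5)) + (0) + (0)] = 0/20 = 0
  <chi_rho, chi_6> = (1/20)[1*(8)*conj(2) + 1*(4)*conj(2) + 2*(-sqrt(5) - 1)*conj(-1/2 + sqrt(5)/2) + 2*(-2)*conj(-sqrt(5)/2 - 1/2) + 2*(-1 + sqrt(5))*conj(-sqrt(5)/2 - 1/2) + 2*(-2)*conj(-1/2 + sqrt(5)/2) + 5*(0)*conj(0) + 5*(0)*conj(0)]
      = (1/20)[(16) + (8) + (-4) + (2 + 2*sqrt(5)) + (-4) + (2 - 2*sqrt(5)) + (0) + (0)] = 20/20 = 1
  <chi_rho, chi_7> = (1/20)[1*(8)*conj(2) + 1*(4)*conj(-2) + 2*(-sqrt(5) - 1)*conj(1/2 - sqrt(5)/2) + 2*(-2)*conj(-sqrt(5)/2 - 1/2) + 2*(-1 + sqrt(5))*conj(1/2 + sqrt(5)/2) + 2*(-2)*conj(-1/2 + sqrt(5)/2) + 5*(0)*conj(0) + 5*(0)*conj(0)]
      = (1/20)[(16) + (-8) + (4) + (2 + 2*sqrt(5)) + (4) + (2 - 2*sqrt(5)) + (0) + (0)] = 20/20 = 1
  <chi_rho, chi_8> = (1/20)[1*(8)*conj(2) + 1*(4)*conj(2) + 2*(-sqrt(5) - 1)*conj(-sqrt(5)/2 - 1/2) + 2*(-2)*conj(-1/2 + sqrt(5)/2) + 2*(-1 + sqrt(5))*conj(-1/2 + sqrt(5)/2) + 2*(-2)*conj(-sqrt(5)/2 - 1/2) + 5*(0)*conj(0) + 5*(0)*conj(0)]
      = (1/20)[(16) + (8) + (2*sqrt(5) + 6) + (2 - 2*sqrt(5)) + (6 - 2*sqrt(5)) + (2 + 2*sqrt(5)) + (0) + (0)] = 40/20 = 2
Dimension check: dim(rho) = sum (mult * dim) = 0*1 + 0*1 + 0*1 + 0*1 + 0*2 + 1*2 + 1*2 + 2*2 = 8 = chi_rho(e) = 8.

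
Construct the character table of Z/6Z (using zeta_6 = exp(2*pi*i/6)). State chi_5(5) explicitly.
Character table of Z/6Z (irreps indexed chi_0,...,chi_5 with chi_k(m) = zeta_6^(k*m), zeta_6 = exp(2*pi*i/6)):
  irrep \ class  {0} (size 1)  {1} (size 1)    {2} (size 1)    {3} (size 1)  {4} (size 1)    {5} (size 1)  
  chi_0          1             1               1               1             1               1             
  chi_1          1             exp(I*pi/3)     exp(2*I*pi/3)   -1            exp(-2*I*pi/3)  exp(-I*pi/3)  
  chi_2          1             exp(2*I*pi/3)   exp(-2*I*pi/3)  1             exp(2*I*pi/3)   exp(-2*I*pi/3)
  chi_3          1             -1              1               -1            1               -1            
  chi_4          1             exp(-2*I*pi/3)  exp(2*I*pi/3)   1             exp(-2*I*pi/3)  exp(2*I*pi/3) 
  chi_5          1             exp(-I*pi/3)    exp(-2*I*pi/3)  -1            exp(2*I*pi/3)   exp(I*pi/3)   

Spot check: chi_5(5) = zeta_6^(5*5) = zeta_6^25 = exp(I*pi/3).

Explanation: Z/6Z is abelian, so all 6 irreducible complex representations are 1-dimensional. They are given by chi_k(m) = zeta_6^(k*m) for k = 0,...,5. Row orthogonality: sum_m chi_k(m) conj(chi_l(m)) = 6 * [k = l].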